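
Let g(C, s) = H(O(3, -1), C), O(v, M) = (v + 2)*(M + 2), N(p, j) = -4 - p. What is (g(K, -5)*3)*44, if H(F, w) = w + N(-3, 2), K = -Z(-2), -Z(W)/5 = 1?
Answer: 528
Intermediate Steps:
Z(W) = -5 (Z(W) = -5*1 = -5)
K = 5 (K = -1*(-5) = 5)
O(v, M) = (2 + M)*(2 + v) (O(v, M) = (2 + v)*(2 + M) = (2 + M)*(2 + v))
H(F, w) = -1 + w (H(F, w) = w + (-4 - 1*(-3)) = w + (-4 + 3) = w - 1 = -1 + w)
g(C, s) = -1 + C
(g(K, -5)*3)*44 = ((-1 + 5)*3)*44 = (4*3)*44 = 12*44 = 528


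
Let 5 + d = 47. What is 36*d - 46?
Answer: 1466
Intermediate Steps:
d = 42 (d = -5 + 47 = 42)
36*d - 46 = 36*42 - 46 = 1512 - 46 = 1466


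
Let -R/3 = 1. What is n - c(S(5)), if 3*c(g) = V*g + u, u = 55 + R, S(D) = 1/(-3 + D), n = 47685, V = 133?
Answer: 95291/2 ≈ 47646.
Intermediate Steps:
R = -3 (R = -3*1 = -3)
u = 52 (u = 55 - 3 = 52)
c(g) = 52/3 + 133*g/3 (c(g) = (133*g + 52)/3 = (52 + 133*g)/3 = 52/3 + 133*g/3)
n - c(S(5)) = 47685 - (52/3 + 133/(3*(-3 + 5))) = 47685 - (52/3 + (133/3)/2) = 47685 - (52/3 + (133/3)*(1/2)) = 47685 - (52/3 + 133/6) = 47685 - 1*79/2 = 47685 - 79/2 = 95291/2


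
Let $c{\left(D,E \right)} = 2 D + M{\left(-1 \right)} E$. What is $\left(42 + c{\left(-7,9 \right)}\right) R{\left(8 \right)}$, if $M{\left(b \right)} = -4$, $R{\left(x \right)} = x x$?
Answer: $-512$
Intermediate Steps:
$R{\left(x \right)} = x^{2}$
$c{\left(D,E \right)} = - 4 E + 2 D$ ($c{\left(D,E \right)} = 2 D - 4 E = - 4 E + 2 D$)
$\left(42 + c{\left(-7,9 \right)}\right) R{\left(8 \right)} = \left(42 + \left(\left(-4\right) 9 + 2 \left(-7\right)\right)\right) 8^{2} = \left(42 - 50\right) 64 = \left(-8\right) 64 = -512$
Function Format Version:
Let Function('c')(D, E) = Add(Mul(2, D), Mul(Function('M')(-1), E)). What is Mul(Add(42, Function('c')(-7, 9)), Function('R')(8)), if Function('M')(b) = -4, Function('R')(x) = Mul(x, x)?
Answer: -512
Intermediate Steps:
Function('R')(x) = Pow(x, 2)
Function('c')(D, E) = Add(Mul(-4, E), Mul(2, D)) (Function('c')(D, E) = Add(Mul(2, D), Mul(-4, E)) = Add(Mul(-4, E), Mul(2, D)))
Mul(Add(42, Function('c')(-7, 9)), Function('R')(8)) = Mul(Add(42, Add(Mul(-4, 9), Mul(2, -7))), Pow(8, 2)) = Mul(Add(42, Add(-36, -14)), 64) = Mul(Add(42, -50), 64) = Mul(-8, 64) = -512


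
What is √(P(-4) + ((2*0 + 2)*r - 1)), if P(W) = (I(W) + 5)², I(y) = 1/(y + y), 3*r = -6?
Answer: √1201/8 ≈ 4.3319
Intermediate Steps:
r = -2 (r = (⅓)*(-6) = -2)
I(y) = 1/(2*y)
P(W) = (5 + 1/(2*W))² (P(W) = (1/(2*W) + 5)² = (5 + 1/(2*W))²)
√(P(-4) + ((2*0 + 2)*r - 1)) = √((¼)*(1 + 10*(-4))²/(-4)² + ((2*0 + 2)*(-2) - 1)) = √((¼)*(1/16)*(1 - 40)² + ((0 + 2)*(-2) - 1)) = √((¼)*(1/16)*(-39)² + (2*(-2) - 1)) = √((¼)*(1/16)*1521 + (-4 - 1)) = √(1521/64 - 5) = √(1201/64) = √1201/8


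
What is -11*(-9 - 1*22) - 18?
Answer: 323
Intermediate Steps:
-11*(-9 - 1*22) - 18 = -11*(-9 - 22) - 18 = -11*(-31) - 18 = 341 - 18 = 323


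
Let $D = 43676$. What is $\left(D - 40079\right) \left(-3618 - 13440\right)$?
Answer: $-61357626$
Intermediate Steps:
$\left(D - 40079\right) \left(-3618 - 13440\right) = \left(43676 - 40079\right) \left(-3618 - 13440\right) = 3597 \left(-17058\right) = -61357626$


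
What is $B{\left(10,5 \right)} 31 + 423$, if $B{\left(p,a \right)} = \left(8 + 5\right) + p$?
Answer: $1136$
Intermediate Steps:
$B{\left(p,a \right)} = 13 + p$
$B{\left(10,5 \right)} 31 + 423 = \left(13 + 10\right) 31 + 423 = 23 \cdot 31 + 423 = 713 + 423 = 1136$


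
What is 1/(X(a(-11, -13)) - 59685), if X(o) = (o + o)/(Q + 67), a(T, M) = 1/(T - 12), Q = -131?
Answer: -736/43928159 ≈ -1.6755e-5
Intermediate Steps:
a(T, M) = 1/(-12 + T)
X(o) = -o/32 (X(o) = (o + o)/(-131 + 67) = (2*o)/(-64) = (2*o)*(-1/64) = -o/32)
1/(X(a(-11, -13)) - 59685) = 1/(-1/(32*(-12 - 11)) - 59685) = 1/(-1/32/(-23) - 59685) = 1/(-1/32*(-1/23) - 59685) = 1/(1/736 - 59685) = 1/(-43928159/736) = -736/43928159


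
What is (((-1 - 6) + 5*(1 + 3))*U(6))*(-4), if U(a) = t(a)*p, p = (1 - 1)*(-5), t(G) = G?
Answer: 0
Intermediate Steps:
p = 0 (p = 0*(-5) = 0)
U(a) = 0 (U(a) = a*0 = 0)
(((-1 - 6) + 5*(1 + 3))*U(6))*(-4) = (((-1 - 6) + 5*(1 + 3))*0)*(-4) = ((-7 + 5*4)*0)*(-4) = ((-7 + 20)*0)*(-4) = (13*0)*(-4) = 0*(-4) = 0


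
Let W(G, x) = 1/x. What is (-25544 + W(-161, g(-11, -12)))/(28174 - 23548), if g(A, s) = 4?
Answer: -102175/18504 ≈ -5.5218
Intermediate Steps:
(-25544 + W(-161, g(-11, -12)))/(28174 - 23548) = (-25544 + 1/4)/(28174 - 23548) = (-25544 + ¼)/4626 = -102175/4*1/4626 = -102175/18504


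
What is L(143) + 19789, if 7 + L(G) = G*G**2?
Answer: 2943989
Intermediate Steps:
L(G) = -7 + G**3 (L(G) = -7 + G*G**2 = -7 + G**3)
L(143) + 19789 = (-7 + 143**3) + 19789 = (-7 + 2924207) + 19789 = 2924200 + 19789 = 2943989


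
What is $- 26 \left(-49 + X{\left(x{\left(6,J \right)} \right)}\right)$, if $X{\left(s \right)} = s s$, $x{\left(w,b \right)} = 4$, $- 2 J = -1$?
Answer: $858$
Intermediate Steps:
$J = \frac{1}{2}$ ($J = \left(- \frac{1}{2}\right) \left(-1\right) = \frac{1}{2} \approx 0.5$)
$X{\left(s \right)} = s^{2}$
$- 26 \left(-49 + X{\left(x{\left(6,J \right)} \right)}\right) = - 26 \left(-49 + 4^{2}\right) = - 26 \left(-49 + 16\right) = \left(-26\right) \left(-33\right) = 858$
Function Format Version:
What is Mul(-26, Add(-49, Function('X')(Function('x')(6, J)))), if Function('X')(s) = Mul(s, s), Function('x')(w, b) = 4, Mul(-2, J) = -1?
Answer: 858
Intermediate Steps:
J = Rational(1, 2) (J = Mul(Rational(-1, 2), -1) = Rational(1, 2) ≈ 0.50000)
Function('X')(s) = Pow(s, 2)
Mul(-26, Add(-49, Function('X')(Function('x')(6, J)))) = Mul(-26, Add(-49, Pow(4, 2))) = Mul(-26, Add(-49, 16)) = Mul(-26, -33) = 858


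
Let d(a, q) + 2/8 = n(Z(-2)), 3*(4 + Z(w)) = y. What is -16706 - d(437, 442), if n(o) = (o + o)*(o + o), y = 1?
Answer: -603343/36 ≈ -16760.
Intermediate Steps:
Z(w) = -11/3 (Z(w) = -4 + (1/3)*1 = -4 + 1/3 = -11/3)
n(o) = 4*o**2 (n(o) = (2*o)*(2*o) = 4*o**2)
d(a, q) = 1927/36 (d(a, q) = -1/4 + 4*(-11/3)**2 = -1/4 + 4*(121/9) = -1/4 + 484/9 = 1927/36)
-16706 - d(437, 442) = -16706 - 1*1927/36 = -16706 - 1927/36 = -603343/36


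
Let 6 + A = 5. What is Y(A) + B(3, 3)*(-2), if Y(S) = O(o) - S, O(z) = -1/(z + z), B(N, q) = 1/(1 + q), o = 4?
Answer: 3/8 ≈ 0.37500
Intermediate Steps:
A = -1 (A = -6 + 5 = -1)
O(z) = -1/(2*z)
Y(S) = -⅛ - S (Y(S) = -½/4 - S = -½*¼ - S = -⅛ - S)
Y(A) + B(3, 3)*(-2) = (-⅛ - 1*(-1)) - 2/(1 + 3) = (-⅛ + 1) - 2/4 = 7/8 + (¼)*(-2) = 7/8 - ½ = 3/8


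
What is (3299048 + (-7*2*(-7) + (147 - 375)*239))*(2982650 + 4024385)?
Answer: 22735404140890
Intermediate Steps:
(3299048 + (-7*2*(-7) + (147 - 375)*239))*(2982650 + 4024385) = (3299048 + (-14*(-7) - 228*239))*7007035 = (3299048 + (98 - 54492))*7007035 = (3299048 - 54394)*7007035 = 3244654*7007035 = 22735404140890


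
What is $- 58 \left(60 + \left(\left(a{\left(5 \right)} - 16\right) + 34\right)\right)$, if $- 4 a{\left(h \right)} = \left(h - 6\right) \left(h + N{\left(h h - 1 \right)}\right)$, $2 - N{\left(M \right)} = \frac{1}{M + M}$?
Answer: $- \frac{444019}{96} \approx -4625.2$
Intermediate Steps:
$N{\left(M \right)} = 2 - \frac{1}{2 M}$ ($N{\left(M \right)} = 2 - \frac{1}{M + M} = 2 - \frac{1}{2 M}$)
$a{\left(h \right)} = - \frac{\left(-6 + h\right) \left(2 + h - \frac{1}{2 \left(-1 + h^{2}\right)}\right)}{4}$ ($a{\left(h \right)} = - \frac{\left(h - 6\right) \left(h + \left(2 - \frac{1}{2 \left(h h - 1\right)}\right)\right)}{4} = - \frac{\left(-6 + h\right) \left(h + \left(2 - \frac{1}{2 \left(h^{2} - 1\right)}\right)\right)}{4} = - \frac{\left(-6 + h\right) \left(h + \left(2 - \frac{1}{2 \left(-1 + h^{2}\right)}\right)\right)}{4} = - \frac{\left(-6 + h\right) \left(2 + h - \frac{1}{2 \left(-1 + h^{2}\right)}\right)}{4}$)
$- 58 \left(60 + \left(\left(a{\left(5 \right)} - 16\right) + 34\right)\right) = - 58 \left(60 + \left(\left(\frac{-30 - 35 - 2 \cdot 5^{4} + 8 \cdot 5^{3} + 26 \cdot 5^{2}}{8 \left(-1 + 5^{2}\right)} - 16\right) + 34\right)\right) = - 58 \left(60 + \left(\left(\frac{-30 - 35 - 1250 + 8 \cdot 125 + 26 \cdot 25}{8 \left(-1 + 25\right)} - 16\right) + 34\right)\right) = - 58 \left(60 + \left(\left(\frac{-30 - 35 - 1250 + 1000 + 650}{8 \cdot 24} - 16\right) + 34\right)\right) = - 58 \left(60 + \left(\left(\frac{1}{8} \cdot \frac{1}{24} \cdot 335 - 16\right) + 34\right)\right) = - 58 \left(60 + \left(\left(\frac{335}{192} - 16\right) + 34\right)\right) = - 58 \left(60 + \left(- \frac{2737}{192} + 34\right)\right) = - 58 \left(60 + \frac{3791}{192}\right) = \left(-58\right) \frac{15311}{192} = - \frac{444019}{96}$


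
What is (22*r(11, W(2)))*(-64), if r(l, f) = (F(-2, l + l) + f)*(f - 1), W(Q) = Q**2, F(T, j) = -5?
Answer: 4224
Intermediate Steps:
r(l, f) = (-1 + f)*(-5 + f) (r(l, f) = (-5 + f)*(f - 1) = (-5 + f)*(-1 + f) = (-1 + f)*(-5 + f))
(22*r(11, W(2)))*(-64) = (22*(5 + (2**2)**2 - 6*2**2))*(-64) = (22*(5 + 4**2 - 6*4))*(-64) = (22*(5 + 16 - 24))*(-64) = (22*(-3))*(-64) = -66*(-64) = 4224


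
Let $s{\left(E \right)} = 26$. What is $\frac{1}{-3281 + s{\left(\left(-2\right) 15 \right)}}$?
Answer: $- \frac{1}{3255} \approx -0.00030722$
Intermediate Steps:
$\frac{1}{-3281 + s{\left(\left(-2\right) 15 \right)}} = \frac{1}{-3281 + 26} = \frac{1}{-3255} = - \frac{1}{3255}$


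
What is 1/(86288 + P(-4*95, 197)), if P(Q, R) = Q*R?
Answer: 1/11428 ≈ 8.7504e-5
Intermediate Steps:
1/(86288 + P(-4*95, 197)) = 1/(86288 - 4*95*197) = 1/(86288 - 380*197) = 1/(86288 - 74860) = 1/11428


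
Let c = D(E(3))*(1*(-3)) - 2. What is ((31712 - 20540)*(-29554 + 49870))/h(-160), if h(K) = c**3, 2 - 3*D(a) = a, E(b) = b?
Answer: -226970352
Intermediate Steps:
D(a) = 2/3 - a/3
c = -1 (c = (2/3 - 1/3*3)*(1*(-3)) - 2 = (2/3 - 1)*(-3) - 2 = -1/3*(-3) - 2 = 1 - 2 = -1)
h(K) = -1 (h(K) = (-1)**3 = -1)
((31712 - 20540)*(-29554 + 49870))/h(-160) = ((31712 - 20540)*(-29554 + 49870))/(-1) = (11172*20316)*(-1) = 226970352*(-1) = -226970352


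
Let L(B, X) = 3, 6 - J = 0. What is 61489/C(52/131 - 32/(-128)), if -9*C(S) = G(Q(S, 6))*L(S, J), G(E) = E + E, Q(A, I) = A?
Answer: -16110118/113 ≈ -1.4257e+5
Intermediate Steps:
J = 6 (J = 6 - 1*0 = 6 + 0 = 6)
G(E) = 2*E
C(S) = -2*S/3 (C(S) = -2*S*3/9 = -2*S/3)
61489/C(52/131 - 32/(-128)) = 61489/((-2*(52/131 - 32/(-128))/3)) = 61489/((-2*(52*(1/131) - 32*(-1/128))/3)) = 61489/((-2*(52/131 + 1/4)/3)) = 61489/((-2/3*339/524)) = 61489/(-113/262) = 61489*(-262/113) = -16110118/113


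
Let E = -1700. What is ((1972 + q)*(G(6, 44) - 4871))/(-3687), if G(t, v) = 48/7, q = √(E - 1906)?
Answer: 67144628/25809 + 34049*I*√3606/25809 ≈ 2601.6 + 79.222*I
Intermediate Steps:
q = I*√3606 (q = √(-1700 - 1906) = √(-3606) = I*√3606 ≈ 60.05*I)
G(t, v) = 48/7 (G(t, v) = 48*(⅐) = 48/7)
((1972 + q)*(G(6, 44) - 4871))/(-3687) = ((1972 + I*√3606)*(48/7 - 4871))/(-3687) = ((1972 + I*√3606)*(-34049/7))*(-1/3687) = (-67144628/7 - 34049*I*√3606/7)*(-1/3687) = 67144628/25809 + 34049*I*√3606/25809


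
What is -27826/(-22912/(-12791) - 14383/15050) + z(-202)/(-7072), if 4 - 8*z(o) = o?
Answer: -151528411503413041/4550199678336 ≈ -33302.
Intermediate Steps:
z(o) = 1/2 - o/8
-27826/(-22912/(-12791) - 14383/15050) + z(-202)/(-7072) = -27826/(-22912/(-12791) - 14383/15050) + (1/2 - 1/8*(-202))/(-7072) = -27826/(-22912*(-1/12791) - 14383*1/15050) + (1/2 + 101/4)*(-1/7072) = -27826/(22912/12791 - 14383/15050) + (103/4)*(-1/7072) = -27826/160852647/192504550 - 103/28288 = -27826*192504550/160852647 - 103/28288 = -5356631608300/160852647 - 103/28288 = -151528411503413041/4550199678336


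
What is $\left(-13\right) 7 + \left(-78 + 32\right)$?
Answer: $-137$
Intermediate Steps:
$\left(-13\right) 7 + \left(-78 + 32\right) = -91 - 46 = -137$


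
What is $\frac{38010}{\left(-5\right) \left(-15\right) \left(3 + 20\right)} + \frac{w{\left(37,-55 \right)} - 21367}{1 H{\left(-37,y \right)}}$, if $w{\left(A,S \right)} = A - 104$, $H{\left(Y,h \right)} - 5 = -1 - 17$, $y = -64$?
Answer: $\frac{2497852}{1495} \approx 1670.8$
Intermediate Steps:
$H{\left(Y,h \right)} = -13$ ($H{\left(Y,h \right)} = 5 - 18 = -13$)
$w{\left(A,S \right)} = -104 + A$
$\frac{38010}{\left(-5\right) \left(-15\right) \left(3 + 20\right)} + \frac{w{\left(37,-55 \right)} - 21367}{1 H{\left(-37,y \right)}} = \frac{38010}{\left(-5\right) \left(-15\right) \left(3 + 20\right)} + \frac{\left(-104 + 37\right) - 21367}{1 \left(-13\right)} = \frac{38010}{75 \cdot 23} + \frac{-67 - 21367}{-13} = \frac{38010}{1725} - - \frac{21434}{13} = 38010 \cdot \frac{1}{1725} + \frac{21434}{13} = \frac{2534}{115} + \frac{21434}{13} = \frac{2497852}{1495}$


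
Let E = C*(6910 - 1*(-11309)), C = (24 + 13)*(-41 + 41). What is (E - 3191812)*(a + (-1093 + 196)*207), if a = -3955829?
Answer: 13218914932496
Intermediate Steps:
C = 0 (C = 37*0 = 0)
E = 0 (E = 0*(6910 - 1*(-11309)) = 0*(6910 + 11309) = 0*18219 = 0)
(E - 3191812)*(a + (-1093 + 196)*207) = (0 - 3191812)*(-3955829 + (-1093 + 196)*207) = -3191812*(-3955829 - 897*207) = -3191812*(-3955829 - 185679) = -3191812*(-4141508) = 13218914932496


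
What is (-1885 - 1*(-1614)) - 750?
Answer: -1021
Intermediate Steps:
(-1885 - 1*(-1614)) - 750 = (-1885 + 1614) - 750 = -271 - 750 = -1021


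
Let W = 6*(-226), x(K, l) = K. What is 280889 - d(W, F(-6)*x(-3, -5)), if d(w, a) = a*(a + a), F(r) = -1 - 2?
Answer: 280727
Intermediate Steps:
F(r) = -3
W = -1356
d(w, a) = 2*a**2 (d(w, a) = a*(2*a) = 2*a**2)
280889 - d(W, F(-6)*x(-3, -5)) = 280889 - 2*(-3*(-3))**2 = 280889 - 2*9**2 = 280889 - 2*81 = 280889 - 1*162 = 280889 - 162 = 280727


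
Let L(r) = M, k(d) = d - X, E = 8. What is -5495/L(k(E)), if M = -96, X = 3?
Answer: 5495/96 ≈ 57.240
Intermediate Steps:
k(d) = -3 + d (k(d) = d - 1*3 = d - 3 = -3 + d)
L(r) = -96
-5495/L(k(E)) = -5495/(-96) = -5495*(-1/96) = 5495/96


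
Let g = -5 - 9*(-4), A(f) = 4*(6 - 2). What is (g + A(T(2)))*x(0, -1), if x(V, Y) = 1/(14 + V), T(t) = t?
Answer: 47/14 ≈ 3.3571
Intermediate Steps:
A(f) = 16 (A(f) = 4*4 = 16)
g = 31 (g = -5 + 36 = 31)
(g + A(T(2)))*x(0, -1) = (31 + 16)/(14 + 0) = 47/14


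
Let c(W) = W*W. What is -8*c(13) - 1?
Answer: -1353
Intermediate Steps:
c(W) = W²
-8*c(13) - 1 = -8*13² - 1 = -8*169 - 1 = -1352 - 1 = -1353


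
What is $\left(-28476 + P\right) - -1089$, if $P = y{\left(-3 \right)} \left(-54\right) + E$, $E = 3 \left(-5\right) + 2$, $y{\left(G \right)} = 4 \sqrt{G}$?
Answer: $-27400 - 216 i \sqrt{3} \approx -27400.0 - 374.12 i$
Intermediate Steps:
$E = -13$ ($E = -15 + 2 = -13$)
$P = -13 - 216 i \sqrt{3}$ ($P = 4 \sqrt{-3} \left(-54\right) - 13 = 4 i \sqrt{3} \left(-54\right) - 13 = - 216 i \sqrt{3} - 13 = -13 - 216 i \sqrt{3} \approx -13.0 - 374.12 i$)
$\left(-28476 + P\right) - -1089 = \left(-28476 - \left(13 + 216 i \sqrt{3}\right)\right) - -1089 = \left(-28489 - 216 i \sqrt{3}\right) + \left(-17 + 1106\right) = \left(-28489 - 216 i \sqrt{3}\right) + 1089 = -27400 - 216 i \sqrt{3}$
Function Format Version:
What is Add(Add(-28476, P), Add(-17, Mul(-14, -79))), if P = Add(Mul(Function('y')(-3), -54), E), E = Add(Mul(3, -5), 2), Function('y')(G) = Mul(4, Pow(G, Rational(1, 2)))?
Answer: Add(-27400, Mul(-216, I, Pow(3, Rational(1, 2)))) ≈ Add(-27400., Mul(-374.12, I))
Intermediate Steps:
E = -13 (E = Add(-15, 2) = -13)
P = Add(-13, Mul(-216, I, Pow(3, Rational(1, 2)))) (P = Add(Mul(Mul(4, Pow(-3, Rational(1, 2))), -54), -13) = Add(Mul(Mul(4, Mul(I, Pow(3, Rational(1, 2)))), -54), -13) = Add(Mul(Mul(4, I, Pow(3, Rational(1, 2))), -54), -13) = Add(Mul(-216, I, Pow(3, Rational(1, 2))), -13) = Add(-13, Mul(-216, I, Pow(3, Rational(1, 2)))) ≈ Add(-13.000, Mul(-374.12, I)))
Add(Add(-28476, P), Add(-17, Mul(-14, -79))) = Add(Add(-28476, Add(-13, Mul(-216, I, Pow(3, Rational(1, 2))))), Add(-17, Mul(-14, -79))) = Add(Add(-28489, Mul(-216, I, Pow(3, Rational(1, 2)))), Add(-17, 1106)) = Add(Add(-28489, Mul(-216, I, Pow(3, Rational(1, 2)))), 1089) = Add(-27400, Mul(-216, I, Pow(3, Rational(1, 2))))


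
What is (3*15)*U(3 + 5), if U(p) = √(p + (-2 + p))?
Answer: 45*√14 ≈ 168.37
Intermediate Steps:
U(p) = √(-2 + 2*p)
(3*15)*U(3 + 5) = (3*15)*√(-2 + 2*(3 + 5)) = 45*√(-2 + 2*8) = 45*√(-2 + 16) = 45*√14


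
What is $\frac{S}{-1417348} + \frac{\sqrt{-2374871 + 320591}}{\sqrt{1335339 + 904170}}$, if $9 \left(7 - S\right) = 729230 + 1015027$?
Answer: $\frac{290699}{2126022} + \frac{2 i \sqrt{127793848570}}{746503} \approx 0.13673 + 0.95775 i$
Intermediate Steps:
$S = - \frac{581398}{3}$ ($S = 7 - \frac{729230 + 1015027}{9} = 7 - \frac{581419}{3} = - \frac{581398}{3} \approx -1.938 \cdot 10^{5}$)
$\frac{S}{-1417348} + \frac{\sqrt{-2374871 + 320591}}{\sqrt{1335339 + 904170}} = - \frac{581398}{3 \left(-1417348\right)} + \frac{\sqrt{-2374871 + 320591}}{\sqrt{1335339 + 904170}} = \left(- \frac{581398}{3}\right) \left(- \frac{1}{1417348}\right) + \frac{\sqrt{-2054280}}{\sqrt{2239509}} = \frac{290699}{2126022} + 2 i \sqrt{513570} \frac{\sqrt{2239509}}{2239509} = \frac{290699}{2126022} + \frac{2 i \sqrt{127793848570}}{746503}$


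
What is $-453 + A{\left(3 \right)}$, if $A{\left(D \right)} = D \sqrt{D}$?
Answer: $-453 + 3 \sqrt{3} \approx -447.8$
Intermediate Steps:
$A{\left(D \right)} = D^{\frac{3}{2}}$
$-453 + A{\left(3 \right)} = -453 + 3^{\frac{3}{2}} = -453 + 3 \sqrt{3}$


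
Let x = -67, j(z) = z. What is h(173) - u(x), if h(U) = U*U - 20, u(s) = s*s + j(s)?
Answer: 25487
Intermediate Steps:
u(s) = s + s² (u(s) = s*s + s = s² + s = s + s²)
h(U) = -20 + U² (h(U) = U² - 20 = -20 + U²)
h(173) - u(x) = (-20 + 173²) - (-67)*(1 - 67) = (-20 + 29929) - (-67)*(-66) = 29909 - 1*4422 = 29909 - 4422 = 25487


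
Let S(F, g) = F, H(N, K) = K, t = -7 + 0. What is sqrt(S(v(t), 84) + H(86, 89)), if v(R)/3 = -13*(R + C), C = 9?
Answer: sqrt(11) ≈ 3.3166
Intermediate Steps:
t = -7
v(R) = -351 - 39*R (v(R) = 3*(-13*(R + 9)) = 3*(-13*(9 + R)) = 3*(-117 - 13*R) = -351 - 39*R)
sqrt(S(v(t), 84) + H(86, 89)) = sqrt((-351 - 39*(-7)) + 89) = sqrt((-351 + 273) + 89) = sqrt(-78 + 89) = sqrt(11)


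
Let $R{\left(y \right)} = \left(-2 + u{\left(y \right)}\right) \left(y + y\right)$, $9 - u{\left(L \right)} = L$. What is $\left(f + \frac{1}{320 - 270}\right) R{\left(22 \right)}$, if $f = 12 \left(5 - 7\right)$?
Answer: $\frac{79134}{5} \approx 15827.0$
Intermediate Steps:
$f = -24$ ($f = 12 \left(-2\right) = -24$)
$u{\left(L \right)} = 9 - L$
$R{\left(y \right)} = 2 y \left(7 - y\right)$ ($R{\left(y \right)} = \left(-2 - \left(-9 + y\right)\right) \left(y + y\right) = \left(7 - y\right) 2 y = 2 y \left(7 - y\right)$)
$\left(f + \frac{1}{320 - 270}\right) R{\left(22 \right)} = \left(-24 + \frac{1}{320 - 270}\right) 2 \cdot 22 \left(7 - 22\right) = \left(-24 + \frac{1}{50}\right) 2 \cdot 22 \left(7 - 22\right) = \left(-24 + \frac{1}{50}\right) 2 \cdot 22 \left(-15\right) = \left(- \frac{1199}{50}\right) \left(-660\right) = \frac{79134}{5}$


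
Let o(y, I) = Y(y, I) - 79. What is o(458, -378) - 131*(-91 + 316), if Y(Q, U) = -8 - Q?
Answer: -30020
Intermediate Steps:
o(y, I) = -87 - y (o(y, I) = (-8 - y) - 79 = -87 - y)
o(458, -378) - 131*(-91 + 316) = (-87 - 1*458) - 131*(-91 + 316) = (-87 - 458) - 131*225 = -545 - 1*29475 = -545 - 29475 = -30020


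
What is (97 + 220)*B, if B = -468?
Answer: -148356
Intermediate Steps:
(97 + 220)*B = (97 + 220)*(-468) = 317*(-468) = -148356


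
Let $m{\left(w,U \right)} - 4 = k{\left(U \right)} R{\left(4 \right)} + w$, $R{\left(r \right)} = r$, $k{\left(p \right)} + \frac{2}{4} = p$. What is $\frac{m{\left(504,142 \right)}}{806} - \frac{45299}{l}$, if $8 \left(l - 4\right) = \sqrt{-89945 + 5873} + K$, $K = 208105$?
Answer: $- \frac{2377909034365}{5819467073641} + \frac{724784 i \sqrt{21018}}{43321094841} \approx -0.40861 + 0.0024255 i$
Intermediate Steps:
$k{\left(p \right)} = - \frac{1}{2} + p$
$m{\left(w,U \right)} = 2 + w + 4 U$ ($m{\left(w,U \right)} = 4 + \left(\left(- \frac{1}{2} + U\right) 4 + w\right) = 4 + \left(\left(-2 + 4 U\right) + w\right) = 4 + \left(-2 + w + 4 U\right) = 2 + w + 4 U$)
$l = \frac{208137}{8} + \frac{i \sqrt{21018}}{4}$ ($l = 4 + \frac{\sqrt{-89945 + 5873} + 208105}{8} = 4 + \frac{\sqrt{-84072} + 208105}{8} = 4 + \frac{2 i \sqrt{21018} + 208105}{8} = 4 + \frac{208105 + 2 i \sqrt{21018}}{8} = 4 + \left(\frac{208105}{8} + \frac{i \sqrt{21018}}{4}\right) = \frac{208137}{8} + \frac{i \sqrt{21018}}{4} \approx 26017.0 + 36.244 i$)
$\frac{m{\left(504,142 \right)}}{806} - \frac{45299}{l} = \frac{2 + 504 + 4 \cdot 142}{806} - \frac{45299}{\frac{208137}{8} + \frac{i \sqrt{21018}}{4}} = \left(2 + 504 + 568\right) \frac{1}{806} - \frac{45299}{\frac{208137}{8} + \frac{i \sqrt{21018}}{4}} = 1074 \cdot \frac{1}{806} - \frac{45299}{\frac{208137}{8} + \frac{i \sqrt{21018}}{4}} = \frac{537}{403} - \frac{45299}{\frac{208137}{8} + \frac{i \sqrt{21018}}{4}}$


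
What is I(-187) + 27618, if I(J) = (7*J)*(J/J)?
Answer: 26309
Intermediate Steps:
I(J) = 7*J (I(J) = (7*J)*1 = 7*J)
I(-187) + 27618 = 7*(-187) + 27618 = -1309 + 27618 = 26309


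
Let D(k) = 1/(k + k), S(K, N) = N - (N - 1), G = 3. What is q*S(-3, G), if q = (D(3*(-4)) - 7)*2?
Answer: -169/12 ≈ -14.083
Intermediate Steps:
S(K, N) = 1 (S(K, N) = N - (-1 + N) = N + (1 - N) = 1)
D(k) = 1/(2*k)
q = -169/12 (q = (1/(2*((3*(-4)))) - 7)*2 = ((1/2)/(-12) - 7)*2 = ((1/2)*(-1/12) - 7)*2 = (-1/24 - 7)*2 = -169/24*2 = -169/12 ≈ -14.083)
q*S(-3, G) = -169/12*1 = -169/12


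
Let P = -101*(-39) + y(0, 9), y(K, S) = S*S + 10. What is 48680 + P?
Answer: 52710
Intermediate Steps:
y(K, S) = 10 + S**2 (y(K, S) = S**2 + 10 = 10 + S**2)
P = 4030 (P = -101*(-39) + (10 + 9**2) = 3939 + (10 + 81) = 3939 + 91 = 4030)
48680 + P = 48680 + 4030 = 52710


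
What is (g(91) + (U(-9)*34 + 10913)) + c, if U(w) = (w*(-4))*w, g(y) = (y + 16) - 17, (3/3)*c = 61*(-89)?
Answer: -5442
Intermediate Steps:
c = -5429 (c = 61*(-89) = -5429)
g(y) = -1 + y (g(y) = (16 + y) - 17 = -1 + y)
U(w) = -4*w**2 (U(w) = (-4*w)*w = -4*w**2)
(g(91) + (U(-9)*34 + 10913)) + c = ((-1 + 91) + (-4*(-9)**2*34 + 10913)) - 5429 = (90 + (-4*81*34 + 10913)) - 5429 = (90 + (-324*34 + 10913)) - 5429 = (90 + (-11016 + 10913)) - 5429 = (90 - 103) - 5429 = -13 - 5429 = -5442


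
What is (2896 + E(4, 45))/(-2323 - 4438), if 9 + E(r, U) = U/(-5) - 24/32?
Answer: -11509/27044 ≈ -0.42557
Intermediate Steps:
E(r, U) = -39/4 - U/5 (E(r, U) = -9 + (U/(-5) - 24/32) = -9 + (U*(-1/5) - 24*1/32) = -9 + (-U/5 - 3/4) = -9 + (-3/4 - U/5) = -39/4 - U/5)
(2896 + E(4, 45))/(-2323 - 4438) = (2896 + (-39/4 - 1/5*45))/(-2323 - 4438) = (2896 + (-39/4 - 9))/(-6761) = (2896 - 75/4)*(-1/6761) = (11509/4)*(-1/6761) = -11509/27044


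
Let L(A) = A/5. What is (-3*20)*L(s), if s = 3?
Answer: -36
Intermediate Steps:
L(A) = A/5 (L(A) = A*(⅕) = A/5)
(-3*20)*L(s) = (-3*20)*((⅕)*3) = -60*⅗ = -36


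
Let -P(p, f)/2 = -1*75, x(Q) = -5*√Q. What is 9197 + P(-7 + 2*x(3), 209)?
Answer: 9347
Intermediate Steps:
P(p, f) = 150 (P(p, f) = -(-2)*75 = -2*(-75) = 150)
9197 + P(-7 + 2*x(3), 209) = 9197 + 150 = 9347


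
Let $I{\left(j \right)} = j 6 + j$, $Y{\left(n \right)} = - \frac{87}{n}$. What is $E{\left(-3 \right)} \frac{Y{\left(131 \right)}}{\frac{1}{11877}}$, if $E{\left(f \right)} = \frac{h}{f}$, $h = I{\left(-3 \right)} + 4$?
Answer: $- \frac{5855361}{131} \approx -44697.0$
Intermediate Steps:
$I{\left(j \right)} = 7 j$ ($I{\left(j \right)} = 6 j + j = 7 j$)
$h = -17$ ($h = 7 \left(-3\right) + 4 = -21 + 4 = -17$)
$E{\left(f \right)} = - \frac{17}{f}$
$E{\left(-3 \right)} \frac{Y{\left(131 \right)}}{\frac{1}{11877}} = - \frac{17}{-3} \frac{\left(-87\right) \frac{1}{131}}{\frac{1}{11877}} = \left(-17\right) \left(- \frac{1}{3}\right) \left(-87\right) \frac{1}{131} \frac{1}{\frac{1}{11877}} = \frac{17 \left(\left(- \frac{87}{131}\right) 11877\right)}{3} = \frac{17}{3} \left(- \frac{1033299}{131}\right) = - \frac{5855361}{131}$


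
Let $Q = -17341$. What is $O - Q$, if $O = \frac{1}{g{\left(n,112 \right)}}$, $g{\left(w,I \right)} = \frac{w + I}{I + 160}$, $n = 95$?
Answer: $\frac{3589859}{207} \approx 17342.0$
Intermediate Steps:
$g{\left(w,I \right)} = \frac{I + w}{160 + I}$
$O = \frac{272}{207}$ ($O = \frac{1}{\frac{1}{160 + 112} \left(112 + 95\right)} = \frac{1}{\frac{1}{272} \cdot 207} = \frac{1}{\frac{207}{272}} = \frac{272}{207} \approx 1.314$)
$O - Q = \frac{272}{207} - -17341 = \frac{272}{207} + 17341 = \frac{3589859}{207}$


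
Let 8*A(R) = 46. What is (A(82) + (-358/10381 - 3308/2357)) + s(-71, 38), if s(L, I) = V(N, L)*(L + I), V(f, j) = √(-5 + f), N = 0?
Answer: 422027775/97872068 - 33*I*√5 ≈ 4.312 - 73.79*I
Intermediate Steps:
A(R) = 23/4 (A(R) = (⅛)*46 = 23/4)
s(L, I) = I*√5*(I + L) (s(L, I) = √(-5 + 0)*(L + I) = √(-5)*(I + L) = (I*√5)*(I + L) = I*√5*(I + L))
(A(82) + (-358/10381 - 3308/2357)) + s(-71, 38) = (23/4 + (-358/10381 - 3308/2357)) + I*√5*(38 - 71) = (23/4 + (-358*1/10381 - 3308*1/2357)) + I*√5*(-33) = (23/4 + (-358/10381 - 3308/2357)) - 33*I*√5 = (23/4 - 35184154/24468017) - 33*I*√5 = 422027775/97872068 - 33*I*√5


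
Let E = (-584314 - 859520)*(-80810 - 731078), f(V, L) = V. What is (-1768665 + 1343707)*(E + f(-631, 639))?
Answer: -498149152910510638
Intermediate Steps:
E = 1172231498592 (E = -1443834*(-811888) = 1172231498592)
(-1768665 + 1343707)*(E + f(-631, 639)) = (-1768665 + 1343707)*(1172231498592 - 631) = -424958*1172231497961 = -498149152910510638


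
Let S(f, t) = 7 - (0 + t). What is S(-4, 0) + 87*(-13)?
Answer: -1124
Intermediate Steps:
S(f, t) = 7 - t
S(-4, 0) + 87*(-13) = (7 - 1*0) + 87*(-13) = (7 + 0) - 1131 = 7 - 1131 = -1124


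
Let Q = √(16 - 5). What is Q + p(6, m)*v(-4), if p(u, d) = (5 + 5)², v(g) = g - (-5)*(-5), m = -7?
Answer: -2900 + √11 ≈ -2896.7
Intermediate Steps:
v(g) = -25 + g (v(g) = g - 1*25 = g - 25 = -25 + g)
Q = √11 ≈ 3.3166
p(u, d) = 100 (p(u, d) = 10² = 100)
Q + p(6, m)*v(-4) = √11 + 100*(-25 - 4) = √11 + 100*(-29) = √11 - 2900 = -2900 + √11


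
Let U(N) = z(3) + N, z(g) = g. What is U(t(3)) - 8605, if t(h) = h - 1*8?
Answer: -8607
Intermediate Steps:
t(h) = -8 + h (t(h) = h - 8 = -8 + h)
U(N) = 3 + N
U(t(3)) - 8605 = (3 + (-8 + 3)) - 8605 = (3 - 5) - 8605 = -2 - 8605 = -8607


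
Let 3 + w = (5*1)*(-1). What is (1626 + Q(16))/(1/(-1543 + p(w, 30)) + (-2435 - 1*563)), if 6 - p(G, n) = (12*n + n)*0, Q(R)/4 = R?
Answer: -2597530/4607927 ≈ -0.56371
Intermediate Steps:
Q(R) = 4*R
w = -8 (w = -3 + (5*1)*(-1) = -3 + 5*(-1) = -3 - 5 = -8)
p(G, n) = 6 (p(G, n) = 6 - (12*n + n)*0 = 6 - 13*n*0 = 6 - 1*0 = 6 + 0 = 6)
(1626 + Q(16))/(1/(-1543 + p(w, 30)) + (-2435 - 1*563)) = (1626 + 4*16)/(1/(-1543 + 6) + (-2435 - 1*563)) = (1626 + 64)/(1/(-1537) + (-2435 - 563)) = 1690/(-1/1537 - 2998) = 1690/(-4607927/1537) = 1690*(-1537/4607927) = -2597530/4607927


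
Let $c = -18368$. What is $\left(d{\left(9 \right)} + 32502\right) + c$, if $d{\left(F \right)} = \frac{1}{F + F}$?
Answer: $\frac{254413}{18} \approx 14134.0$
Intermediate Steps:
$d{\left(F \right)} = \frac{1}{2 F}$
$\left(d{\left(9 \right)} + 32502\right) + c = \left(\frac{1}{2 \cdot 9} + 32502\right) - 18368 = \left(\frac{1}{2} \cdot \frac{1}{9} + 32502\right) - 18368 = \left(\frac{1}{18} + 32502\right) - 18368 = \frac{585037}{18} - 18368 = \frac{254413}{18}$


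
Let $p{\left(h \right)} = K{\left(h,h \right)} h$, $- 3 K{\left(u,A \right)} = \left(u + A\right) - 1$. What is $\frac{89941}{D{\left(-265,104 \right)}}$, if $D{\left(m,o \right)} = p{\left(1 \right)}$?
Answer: $-269823$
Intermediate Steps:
$K{\left(u,A \right)} = \frac{1}{3} - \frac{A}{3} - \frac{u}{3}$ ($K{\left(u,A \right)} = - \frac{\left(u + A\right) - 1}{3} = - \frac{\left(A + u\right) - 1}{3} = - \frac{-1 + A + u}{3} = \frac{1}{3} - \frac{A}{3} - \frac{u}{3}$)
$p{\left(h \right)} = h \left(\frac{1}{3} - \frac{2 h}{3}\right)$ ($p{\left(h \right)} = \left(\frac{1}{3} - \frac{h}{3} - \frac{h}{3}\right) h = \left(\frac{1}{3} - \frac{2 h}{3}\right) h = h \left(\frac{1}{3} - \frac{2 h}{3}\right)$)
$D{\left(m,o \right)} = - \frac{1}{3}$ ($D{\left(m,o \right)} = \frac{1}{3} \cdot 1 \left(1 - 2\right) = \frac{1}{3} \cdot 1 \left(-1\right) = - \frac{1}{3}$)
$\frac{89941}{D{\left(-265,104 \right)}} = \frac{89941}{- \frac{1}{3}} = 89941 \left(-3\right) = -269823$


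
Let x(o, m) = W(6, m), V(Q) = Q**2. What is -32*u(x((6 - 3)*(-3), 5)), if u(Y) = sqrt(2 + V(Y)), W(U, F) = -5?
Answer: -96*sqrt(3) ≈ -166.28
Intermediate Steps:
x(o, m) = -5
u(Y) = sqrt(2 + Y**2)
-32*u(x((6 - 3)*(-3), 5)) = -32*sqrt(2 + (-5)**2) = -32*sqrt(2 + 25) = -96*sqrt(3)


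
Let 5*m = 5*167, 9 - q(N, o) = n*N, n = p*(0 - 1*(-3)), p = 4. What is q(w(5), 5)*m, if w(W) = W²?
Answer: -48597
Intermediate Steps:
n = 12 (n = 4*(0 - 1*(-3)) = 4*(0 + 3) = 4*3 = 12)
q(N, o) = 9 - 12*N
m = 167 (m = (5*167)/5 = (⅕)*835 = 167)
q(w(5), 5)*m = (9 - 12*5²)*167 = (9 - 12*25)*167 = (9 - 300)*167 = -291*167 = -48597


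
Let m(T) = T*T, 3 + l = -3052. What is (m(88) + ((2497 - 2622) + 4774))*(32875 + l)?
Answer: 369559260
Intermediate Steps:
l = -3055 (l = -3 - 3052 = -3055)
m(T) = T²
(m(88) + ((2497 - 2622) + 4774))*(32875 + l) = (88² + ((2497 - 2622) + 4774))*(32875 - 3055) = (7744 + (-125 + 4774))*29820 = (7744 + 4649)*29820 = 12393*29820 = 369559260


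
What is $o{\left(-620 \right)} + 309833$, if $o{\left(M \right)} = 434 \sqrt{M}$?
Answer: $309833 + 868 i \sqrt{155} \approx 3.0983 \cdot 10^{5} + 10807.0 i$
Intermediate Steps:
$o{\left(-620 \right)} + 309833 = 434 \sqrt{-620} + 309833 = 434 \cdot 2 i \sqrt{155} + 309833 = 868 i \sqrt{155} + 309833 = 309833 + 868 i \sqrt{155}$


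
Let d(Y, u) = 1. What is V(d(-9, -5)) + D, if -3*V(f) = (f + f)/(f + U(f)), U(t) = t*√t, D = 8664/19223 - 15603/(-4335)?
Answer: 309717674/83331705 ≈ 3.7167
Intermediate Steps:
D = 112498303/27777235 (D = 8664*(1/19223) - 15603*(-1/4335) = 8664/19223 + 5201/1445 = 112498303/27777235 ≈ 4.0500)
U(t) = t^(3/2)
V(f) = -2*f/(3*(f + f^(3/2))) (V(f) = -(f + f)/(3*(f + f^(3/2))) = -2*f/(3*(f + f^(3/2))))
V(d(-9, -5)) + D = -2*1/(3*1 + 3*1^(3/2)) + 112498303/27777235 = -2*1/(3 + 3*1) + 112498303/27777235 = -2*1/(3 + 3) + 112498303/27777235 = -2*1/6 + 112498303/27777235 = -2*1*⅙ + 112498303/27777235 = -⅓ + 112498303/27777235 = 309717674/83331705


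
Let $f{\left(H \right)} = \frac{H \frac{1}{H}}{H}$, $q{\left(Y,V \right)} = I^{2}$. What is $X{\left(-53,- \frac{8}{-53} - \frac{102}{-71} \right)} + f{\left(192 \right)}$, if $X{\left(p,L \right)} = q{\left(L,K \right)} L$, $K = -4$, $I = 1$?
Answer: $\frac{1150771}{722496} \approx 1.5928$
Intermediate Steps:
$q{\left(Y,V \right)} = 1$ ($q{\left(Y,V \right)} = 1^{2} = 1$)
$f{\left(H \right)} = \frac{1}{H}$ ($f{\left(H \right)} = 1 \frac{1}{H} = \frac{1}{H}$)
$X{\left(p,L \right)} = L$ ($X{\left(p,L \right)} = 1 L = L$)
$X{\left(-53,- \frac{8}{-53} - \frac{102}{-71} \right)} + f{\left(192 \right)} = \left(- \frac{8}{-53} - \frac{102}{-71}\right) + \frac{1}{192} = \left(\left(-8\right) \left(- \frac{1}{53}\right) - - \frac{102}{71}\right) + \frac{1}{192} = \left(\frac{8}{53} + \frac{102}{71}\right) + \frac{1}{192} = \frac{5974}{3763} + \frac{1}{192} = \frac{1150771}{722496}$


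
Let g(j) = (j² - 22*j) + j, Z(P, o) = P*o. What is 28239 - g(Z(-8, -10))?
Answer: 23519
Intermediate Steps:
g(j) = j² - 21*j
28239 - g(Z(-8, -10)) = 28239 - (-8*(-10))*(-21 - 8*(-10)) = 28239 - 80*(-21 + 80) = 28239 - 80*59 = 28239 - 1*4720 = 28239 - 4720 = 23519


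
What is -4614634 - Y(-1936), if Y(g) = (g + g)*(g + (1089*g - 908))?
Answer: -8178979690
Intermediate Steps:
Y(g) = 2*g*(-908 + 1090*g) (Y(g) = (2*g)*(g + (-908 + 1089*g)) = (2*g)*(-908 + 1090*g) = 2*g*(-908 + 1090*g))
-4614634 - Y(-1936) = -4614634 - 4*(-1936)*(-454 + 545*(-1936)) = -4614634 - 4*(-1936)*(-454 - 1055120) = -4614634 - 4*(-1936)*(-1055574) = -4614634 - 1*8174365056 = -4614634 - 8174365056 = -8178979690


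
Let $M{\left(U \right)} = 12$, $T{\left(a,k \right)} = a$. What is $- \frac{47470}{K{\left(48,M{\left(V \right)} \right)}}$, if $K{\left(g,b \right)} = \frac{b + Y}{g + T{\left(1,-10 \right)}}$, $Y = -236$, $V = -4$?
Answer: $\frac{166145}{16} \approx 10384.0$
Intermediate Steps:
$K{\left(g,b \right)} = \frac{-236 + b}{1 + g}$ ($K{\left(g,b \right)} = \frac{b - 236}{g + 1} = \frac{-236 + b}{1 + g}$)
$- \frac{47470}{K{\left(48,M{\left(V \right)} \right)}} = - \frac{47470}{\frac{1}{1 + 48} \left(-236 + 12\right)} = - \frac{47470}{\frac{1}{49} \left(-224\right)} = - \frac{47470}{- \frac{32}{7}} = \left(-47470\right) \left(- \frac{7}{32}\right) = \frac{166145}{16}$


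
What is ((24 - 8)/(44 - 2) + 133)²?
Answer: 7845601/441 ≈ 17790.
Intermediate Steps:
((24 - 8)/(44 - 2) + 133)² = (16/42 + 133)² = (16*(1/42) + 133)² = (8/21 + 133)² = (2801/21)² = 7845601/441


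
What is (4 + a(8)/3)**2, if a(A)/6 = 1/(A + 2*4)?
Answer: 1089/64 ≈ 17.016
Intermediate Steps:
a(A) = 6/(8 + A) (a(A) = 6/(A + 2*4) = 6/(A + 8) = 6/(8 + A))
(4 + a(8)/3)**2 = (4 + (6/(8 + 8))/3)**2 = (4 + (6/16)*(1/3))**2 = (4 + (6*(1/16))*(1/3))**2 = (4 + (3/8)*(1/3))**2 = (4 + 1/8)**2 = (33/8)**2 = 1089/64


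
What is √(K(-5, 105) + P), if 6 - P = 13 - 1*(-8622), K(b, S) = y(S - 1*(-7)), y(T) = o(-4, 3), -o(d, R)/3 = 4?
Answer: I*√8641 ≈ 92.957*I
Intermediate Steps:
o(d, R) = -12 (o(d, R) = -3*4 = -12)
y(T) = -12
K(b, S) = -12
P = -8629 (P = 6 - (13 - 1*(-8622)) = 6 - (13 + 8622) = 6 - 1*8635 = 6 - 8635 = -8629)
√(K(-5, 105) + P) = √(-12 - 8629) = √(-8641) = I*√8641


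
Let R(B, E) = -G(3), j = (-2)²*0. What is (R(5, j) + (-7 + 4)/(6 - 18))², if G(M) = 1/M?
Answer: 1/144 ≈ 0.0069444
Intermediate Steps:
G(M) = 1/M
j = 0 (j = 4*0 = 0)
R(B, E) = -⅓ (R(B, E) = -1/3 = -1*⅓ = -⅓)
(R(5, j) + (-7 + 4)/(6 - 18))² = (-⅓ + (-7 + 4)/(6 - 18))² = (-⅓ - 3/(-12))² = (-⅓ - 3*(-1/12))² = (-⅓ + ¼)² = (-1/12)² = 1/144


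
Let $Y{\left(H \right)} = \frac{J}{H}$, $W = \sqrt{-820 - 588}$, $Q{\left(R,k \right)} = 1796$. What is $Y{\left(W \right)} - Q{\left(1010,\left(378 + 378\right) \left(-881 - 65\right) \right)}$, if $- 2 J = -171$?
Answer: $-1796 - \frac{171 i \sqrt{22}}{352} \approx -1796.0 - 2.2786 i$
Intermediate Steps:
$J = \frac{171}{2}$ ($J = \left(- \frac{1}{2}\right) \left(-171\right) = \frac{171}{2} \approx 85.5$)
$W = 8 i \sqrt{22}$ ($W = \sqrt{-1408} = 8 i \sqrt{22} \approx 37.523 i$)
$Y{\left(H \right)} = \frac{171}{2 H}$
$Y{\left(W \right)} - Q{\left(1010,\left(378 + 378\right) \left(-881 - 65\right) \right)} = \frac{171}{2 \cdot 8 i \sqrt{22}} - 1796 = \frac{171 \left(- \frac{i \sqrt{22}}{176}\right)}{2} - 1796 = - \frac{171 i \sqrt{22}}{352} - 1796 = -1796 - \frac{171 i \sqrt{22}}{352}$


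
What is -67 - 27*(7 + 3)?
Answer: -337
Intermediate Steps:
-67 - 27*(7 + 3) = -67 - 270 = -337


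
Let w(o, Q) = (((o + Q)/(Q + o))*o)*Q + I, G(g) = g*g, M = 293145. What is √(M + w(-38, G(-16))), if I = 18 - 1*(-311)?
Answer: 19*√786 ≈ 532.68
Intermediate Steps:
I = 329 (I = 18 + 311 = 329)
G(g) = g²
w(o, Q) = 329 + Q*o (w(o, Q) = (((o + Q)/(Q + o))*o)*Q + 329 = (((Q + o)/(Q + o))*o)*Q + 329 = (1*o)*Q + 329 = o*Q + 329 = Q*o + 329 = 329 + Q*o)
√(M + w(-38, G(-16))) = √(293145 + (329 + (-16)²*(-38))) = √(293145 + (329 + 256*(-38))) = √(293145 + (329 - 9728)) = √(293145 - 9399) = √283746 = 19*√786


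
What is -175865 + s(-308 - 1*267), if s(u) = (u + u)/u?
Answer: -175863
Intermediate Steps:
s(u) = 2 (s(u) = (2*u)/u = 2)
-175865 + s(-308 - 1*267) = -175865 + 2 = -175863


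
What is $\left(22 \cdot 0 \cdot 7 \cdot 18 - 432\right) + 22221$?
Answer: $21789$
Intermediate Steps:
$\left(22 \cdot 0 \cdot 7 \cdot 18 - 432\right) + 22221 = \left(22 \cdot 0 \cdot 18 - 432\right) + 22221 = \left(0 \cdot 18 - 432\right) + 22221 = \left(0 - 432\right) + 22221 = -432 + 22221 = 21789$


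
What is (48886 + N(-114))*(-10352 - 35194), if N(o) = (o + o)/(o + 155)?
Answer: -91278647508/41 ≈ -2.2263e+9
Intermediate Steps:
N(o) = 2*o/(155 + o) (N(o) = (2*o)/(155 + o) = 2*o/(155 + o))
(48886 + N(-114))*(-10352 - 35194) = (48886 + 2*(-114)/(155 - 114))*(-10352 - 35194) = (48886 + 2*(-114)/41)*(-45546) = (48886 + 2*(-114)*(1/41))*(-45546) = (48886 - 228/41)*(-45546) = (2004098/41)*(-45546) = -91278647508/41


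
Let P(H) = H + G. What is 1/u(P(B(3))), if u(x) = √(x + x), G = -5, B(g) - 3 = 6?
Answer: √2/4 ≈ 0.35355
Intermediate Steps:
B(g) = 9 (B(g) = 3 + 6 = 9)
P(H) = -5 + H (P(H) = H - 5 = -5 + H)
u(x) = √2*√x (u(x) = √(2*x) = √2*√x)
1/u(P(B(3))) = 1/(√2*√(-5 + 9)) = 1/(√2*√4) = 1/(√2*2) = 1/(2*√2) = √2/4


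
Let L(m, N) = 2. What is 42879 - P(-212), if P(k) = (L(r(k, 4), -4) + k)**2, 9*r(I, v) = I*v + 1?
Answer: -1221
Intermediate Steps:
r(I, v) = 1/9 + I*v/9 (r(I, v) = (I*v + 1)/9 = (1 + I*v)/9 = 1/9 + I*v/9)
P(k) = (2 + k)**2
42879 - P(-212) = 42879 - (2 - 212)**2 = 42879 - 1*(-210)**2 = 42879 - 1*44100 = 42879 - 44100 = -1221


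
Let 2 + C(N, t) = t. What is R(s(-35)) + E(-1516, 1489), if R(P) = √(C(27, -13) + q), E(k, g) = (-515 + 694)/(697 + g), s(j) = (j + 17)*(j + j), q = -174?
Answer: 179/2186 + 3*I*√21 ≈ 0.081885 + 13.748*I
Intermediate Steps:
C(N, t) = -2 + t
s(j) = 2*j*(17 + j) (s(j) = (17 + j)*(2*j) = 2*j*(17 + j))
E(k, g) = 179/(697 + g)
R(P) = 3*I*√21 (R(P) = √((-2 - 13) - 174) = √(-15 - 174) = √(-189) = 3*I*√21)
R(s(-35)) + E(-1516, 1489) = 3*I*√21 + 179/(697 + 1489) = 3*I*√21 + 179/2186 = 179/2186 + 3*I*√21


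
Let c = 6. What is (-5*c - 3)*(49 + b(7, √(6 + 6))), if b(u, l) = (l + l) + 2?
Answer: -1683 - 132*√3 ≈ -1911.6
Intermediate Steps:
b(u, l) = 2 + 2*l (b(u, l) = 2*l + 2 = 2 + 2*l)
(-5*c - 3)*(49 + b(7, √(6 + 6))) = (-5*6 - 3)*(49 + (2 + 2*√(6 + 6))) = (-30 - 3)*(49 + (2 + 2*√12)) = -33*(49 + (2 + 2*(2*√3))) = -33*(49 + (2 + 4*√3)) = -33*(51 + 4*√3) = -1683 - 132*√3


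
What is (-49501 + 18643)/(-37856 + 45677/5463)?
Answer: 168577254/206761651 ≈ 0.81532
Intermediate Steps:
(-49501 + 18643)/(-37856 + 45677/5463) = -30858/(-37856 + 45677*(1/5463)) = -30858/(-37856 + 45677/5463) = -30858/(-206761651/5463) = -30858*(-5463/206761651) = 168577254/206761651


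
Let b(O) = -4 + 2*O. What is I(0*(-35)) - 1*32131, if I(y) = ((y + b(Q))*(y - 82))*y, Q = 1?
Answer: -32131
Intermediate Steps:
I(y) = y*(-82 + y)*(-2 + y) (I(y) = ((y + (-4 + 2*1))*(y - 82))*y = ((y + (-4 + 2))*(-82 + y))*y = ((y - 2)*(-82 + y))*y = ((-2 + y)*(-82 + y))*y = ((-82 + y)*(-2 + y))*y = y*(-82 + y)*(-2 + y))
I(0*(-35)) - 1*32131 = (0*(-35))*(164 + (0*(-35))**2 - 0*(-35)) - 1*32131 = 0*(164 + 0**2 - 84*0) - 32131 = 0*(164 + 0 + 0) - 32131 = 0*164 - 32131 = 0 - 32131 = -32131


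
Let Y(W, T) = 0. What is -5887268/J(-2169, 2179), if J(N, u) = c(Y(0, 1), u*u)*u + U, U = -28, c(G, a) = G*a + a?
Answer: -5887268/10345981311 ≈ -0.00056904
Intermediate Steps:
c(G, a) = a + G*a
J(N, u) = -28 + u³ (J(N, u) = ((u*u)*(1 + 0))*u - 28 = (u²*1)*u - 28 = u²*u - 28 = u³ - 28 = -28 + u³)
-5887268/J(-2169, 2179) = -5887268/(-28 + 2179³) = -5887268/(-28 + 10345981339) = -5887268/10345981311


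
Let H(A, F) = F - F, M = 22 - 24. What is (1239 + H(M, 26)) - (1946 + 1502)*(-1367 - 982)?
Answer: 8100591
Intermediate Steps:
M = -2
H(A, F) = 0
(1239 + H(M, 26)) - (1946 + 1502)*(-1367 - 982) = (1239 + 0) - (1946 + 1502)*(-1367 - 982) = 1239 - 3448*(-2349) = 1239 - 1*(-8099352) = 1239 + 8099352 = 8100591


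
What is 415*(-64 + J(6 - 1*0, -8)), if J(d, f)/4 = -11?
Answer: -44820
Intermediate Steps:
J(d, f) = -44 (J(d, f) = 4*(-11) = -44)
415*(-64 + J(6 - 1*0, -8)) = 415*(-64 - 44) = 415*(-108) = -44820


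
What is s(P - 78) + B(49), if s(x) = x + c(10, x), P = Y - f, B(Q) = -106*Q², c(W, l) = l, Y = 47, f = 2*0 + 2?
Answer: -254572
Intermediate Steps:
f = 2 (f = 0 + 2 = 2)
P = 45 (P = 47 - 1*2 = 47 - 2 = 45)
s(x) = 2*x (s(x) = x + x = 2*x)
s(P - 78) + B(49) = 2*(45 - 78) - 106*49² = 2*(-33) - 106*2401 = -66 - 254506 = -254572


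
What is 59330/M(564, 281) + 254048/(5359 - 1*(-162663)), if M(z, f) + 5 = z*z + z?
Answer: 9092241070/5354105041 ≈ 1.6982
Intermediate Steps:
M(z, f) = -5 + z + z² (M(z, f) = -5 + (z*z + z) = -5 + (z² + z) = -5 + (z + z²) = -5 + z + z²)
59330/M(564, 281) + 254048/(5359 - 1*(-162663)) = 59330/(-5 + 564 + 564²) + 254048/(5359 - 1*(-162663)) = 59330/(-5 + 564 + 318096) + 254048/(5359 + 162663) = 59330/318655 + 254048/168022 = 59330*(1/318655) + 254048*(1/168022) = 11866/63731 + 127024/84011 = 9092241070/5354105041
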